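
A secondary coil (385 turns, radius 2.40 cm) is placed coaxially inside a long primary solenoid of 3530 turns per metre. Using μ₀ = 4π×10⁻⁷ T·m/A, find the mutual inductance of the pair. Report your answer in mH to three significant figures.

M ≈ 3.09 mH

The outer solenoid produces a uniform field B₁ = μ₀n₁I₁ across the inner coil,
so the flux linkage is N₂Φ = N₂B₁A₂ = μ₀n₁N₂A₂·I₁, giving M = μ₀n₁N₂A₂.
A₂ = πr² = π(2.400×10^-2 m)² = 1.810×10^-3 m².
M = (4π×10⁻⁷)(3530)(385)(1.810×10^-3) = 3.090×10^-3 H.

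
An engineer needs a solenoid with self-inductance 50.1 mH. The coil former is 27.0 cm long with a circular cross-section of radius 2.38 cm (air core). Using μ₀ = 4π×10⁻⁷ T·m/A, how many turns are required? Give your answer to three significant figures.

A = πr² = π(2.380×10^-2 m)² = 1.780×10^-3 m².
From L = μ₀N²A/ℓ, N = √(Lℓ / (μ₀A)).
N = √[(5.010×10^-2)(0.27) / ((4π×10⁻⁷)×1.780×10^-3)] = √(6.049×10^6) ≈ 2459.5.

N ≈ 2460 turns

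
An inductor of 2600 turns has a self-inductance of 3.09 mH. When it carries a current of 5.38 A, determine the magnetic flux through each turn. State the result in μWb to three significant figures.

Φ_B ≈ 6.39 μWb

From L = NΦ_B/I, the flux per turn is Φ_B = LI/N.
Φ_B = (3.090×10^-3 H)(5.38 A)/2600 = 6.394×10^-6 Wb.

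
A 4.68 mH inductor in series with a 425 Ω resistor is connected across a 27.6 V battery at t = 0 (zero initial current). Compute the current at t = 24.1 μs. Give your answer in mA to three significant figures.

I ≈ 57.7 mA

τ = L/R = 4.680×10^-3/425 = 1.101×10^-5 s; final current I_∞ = ε/R = 27.6/425 = 6.494×10^-2 A.
I(t) = I_∞(1 − e^(−t/τ)) with t/τ = 2.189.
I = (6.494×10^-2)(1 − e^(−2.189)) = 5.766×10^-2 A.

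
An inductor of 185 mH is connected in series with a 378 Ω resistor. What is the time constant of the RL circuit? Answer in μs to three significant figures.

τ ≈ 489 μs

τ = L/R = (0.185 H)/(378 Ω) = 4.894×10^-4 s.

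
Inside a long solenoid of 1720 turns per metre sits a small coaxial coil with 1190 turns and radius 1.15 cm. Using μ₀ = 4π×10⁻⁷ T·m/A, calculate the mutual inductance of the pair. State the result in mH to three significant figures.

M ≈ 1.07 mH

The outer solenoid produces a uniform field B₁ = μ₀n₁I₁ across the inner coil,
so the flux linkage is N₂Φ = N₂B₁A₂ = μ₀n₁N₂A₂·I₁, giving M = μ₀n₁N₂A₂.
A₂ = πr² = π(1.150×10^-2 m)² = 4.1548×10^-4 m².
M = (4π×10⁻⁷)(1720)(1190)(4.1548×10^-4) = 1.069×10^-3 H.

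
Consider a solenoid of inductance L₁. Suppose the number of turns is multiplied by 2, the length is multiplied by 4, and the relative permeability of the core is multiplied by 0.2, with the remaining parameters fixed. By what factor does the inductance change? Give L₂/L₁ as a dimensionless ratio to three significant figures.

For a solenoid, L ∝ μᵣN²A/ℓ.
L₂/L₁ = (2)^2 × (4)^-1 × (0.2) = 0.200.

L₂/L₁ = 0.200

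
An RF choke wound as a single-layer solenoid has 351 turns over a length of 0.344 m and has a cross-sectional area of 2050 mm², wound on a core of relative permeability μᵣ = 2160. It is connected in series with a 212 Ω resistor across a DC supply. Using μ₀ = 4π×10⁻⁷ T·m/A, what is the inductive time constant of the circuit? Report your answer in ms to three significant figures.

A = 2050 mm² = 2.050×10^-3 m².
L = μ₀μᵣN²A/ℓ = (4π×10⁻⁷)(2160)(351)²(2.050×10^-3)/(0.344) = 1.993 H.
τ = L/R = (1.993)/(212) = 9.400×10^-3 s.

τ ≈ 9.40 ms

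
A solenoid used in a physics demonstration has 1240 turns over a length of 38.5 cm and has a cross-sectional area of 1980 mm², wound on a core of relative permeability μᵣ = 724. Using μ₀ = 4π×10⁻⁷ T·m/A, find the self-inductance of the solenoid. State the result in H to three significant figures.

A = 1980 mm² = 1.980×10^-3 m².
For a long solenoid, L = μ₀μᵣN²A/ℓ.
L = (4π×10⁻⁷)(724)(1240)²(1.980×10^-3)/(0.385 m) = 7.194 H.

L ≈ 7.19 H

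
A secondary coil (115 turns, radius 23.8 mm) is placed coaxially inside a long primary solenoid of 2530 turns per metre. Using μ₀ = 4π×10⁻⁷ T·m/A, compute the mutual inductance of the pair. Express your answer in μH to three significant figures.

The outer solenoid produces a uniform field B₁ = μ₀n₁I₁ across the inner coil,
so the flux linkage is N₂Φ = N₂B₁A₂ = μ₀n₁N₂A₂·I₁, giving M = μ₀n₁N₂A₂.
A₂ = πr² = π(2.380×10^-2 m)² = 1.780×10^-3 m².
M = (4π×10⁻⁷)(2530)(115)(1.780×10^-3) = 6.506×10^-4 H.

M ≈ 651 μH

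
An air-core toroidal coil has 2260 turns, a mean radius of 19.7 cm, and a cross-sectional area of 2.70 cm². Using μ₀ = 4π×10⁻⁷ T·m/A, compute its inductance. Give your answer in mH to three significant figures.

L ≈ 1.40 mH

For a thin toroid, L = μ₀N²A/(2πR).
L = (4π×10⁻⁷)(2260)²(2.700×10^-4) / (2π×0.197 m) = 1.400×10^-3 H.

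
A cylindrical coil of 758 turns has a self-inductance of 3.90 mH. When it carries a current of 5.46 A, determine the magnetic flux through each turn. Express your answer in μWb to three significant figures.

Φ_B ≈ 28.1 μWb

From L = NΦ_B/I, the flux per turn is Φ_B = LI/N.
Φ_B = (3.900×10^-3 H)(5.46 A)/758 = 2.809×10^-5 Wb.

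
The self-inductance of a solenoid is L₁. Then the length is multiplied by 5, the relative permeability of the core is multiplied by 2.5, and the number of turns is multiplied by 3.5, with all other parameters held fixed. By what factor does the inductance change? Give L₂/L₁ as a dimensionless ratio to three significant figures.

For a solenoid, L ∝ μᵣN²A/ℓ.
L₂/L₁ = (5)^-1 × (2.5) × (3.5)^2 = 6.13.

L₂/L₁ = 6.13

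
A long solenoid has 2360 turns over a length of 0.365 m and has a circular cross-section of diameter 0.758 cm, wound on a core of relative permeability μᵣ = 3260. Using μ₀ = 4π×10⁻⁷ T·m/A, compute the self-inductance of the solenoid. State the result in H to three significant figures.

A = π(d/2)² = π(3.790×10^-3 m)² = 4.513×10^-5 m².
For a long solenoid, L = μ₀μᵣN²A/ℓ.
L = (4π×10⁻⁷)(3260)(2360)²(4.513×10^-5)/(0.365 m) = 2.821 H.

L ≈ 2.82 H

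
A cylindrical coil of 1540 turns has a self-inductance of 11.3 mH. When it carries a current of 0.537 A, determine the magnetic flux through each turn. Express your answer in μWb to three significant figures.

Φ_B ≈ 3.94 μWb

From L = NΦ_B/I, the flux per turn is Φ_B = LI/N.
Φ_B = (1.130×10^-2 H)(0.537 A)/1540 = 3.940×10^-6 Wb.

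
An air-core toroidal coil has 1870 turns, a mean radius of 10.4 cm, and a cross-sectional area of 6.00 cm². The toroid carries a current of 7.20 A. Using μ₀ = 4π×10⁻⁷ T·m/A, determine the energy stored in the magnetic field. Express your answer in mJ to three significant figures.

L = μ₀N²A/(2πR) = (4π×10⁻⁷)(1870)²(6.000×10^-4)/(2π×0.104) = 4.0349×10^-3 H.
U = ½LI² = ½(4.0349×10^-3)(7.20)² = 0.1046 J.

U ≈ 105 mJ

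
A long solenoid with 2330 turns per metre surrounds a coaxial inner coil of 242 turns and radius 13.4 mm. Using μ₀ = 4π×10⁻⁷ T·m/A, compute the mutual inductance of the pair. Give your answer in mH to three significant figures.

The outer solenoid produces a uniform field B₁ = μ₀n₁I₁ across the inner coil,
so the flux linkage is N₂Φ = N₂B₁A₂ = μ₀n₁N₂A₂·I₁, giving M = μ₀n₁N₂A₂.
A₂ = πr² = π(1.340×10^-2 m)² = 5.641×10^-4 m².
M = (4π×10⁻⁷)(2330)(242)(5.641×10^-4) = 3.997×10^-4 H.

M ≈ 0.400 mH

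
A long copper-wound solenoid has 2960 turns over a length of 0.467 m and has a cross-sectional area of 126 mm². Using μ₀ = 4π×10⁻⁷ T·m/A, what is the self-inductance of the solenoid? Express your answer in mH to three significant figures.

L ≈ 2.97 mH

A = 126 mm² = 1.260×10^-4 m².
For a long solenoid, L = μ₀N²A/ℓ.
L = (4π×10⁻⁷)(2960)²(1.260×10^-4)/(0.467 m) = 2.971×10^-3 H.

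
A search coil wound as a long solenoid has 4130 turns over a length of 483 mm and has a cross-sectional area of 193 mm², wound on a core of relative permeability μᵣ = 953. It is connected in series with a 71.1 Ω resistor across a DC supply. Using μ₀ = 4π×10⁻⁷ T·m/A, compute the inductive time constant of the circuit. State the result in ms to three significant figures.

τ ≈ 115 ms

A = 193 mm² = 1.930×10^-4 m².
L = μ₀μᵣN²A/ℓ = (4π×10⁻⁷)(953)(4130)²(1.930×10^-4)/(0.483) = 8.162 H.
τ = L/R = (8.162)/(71.1) = 0.1148 s.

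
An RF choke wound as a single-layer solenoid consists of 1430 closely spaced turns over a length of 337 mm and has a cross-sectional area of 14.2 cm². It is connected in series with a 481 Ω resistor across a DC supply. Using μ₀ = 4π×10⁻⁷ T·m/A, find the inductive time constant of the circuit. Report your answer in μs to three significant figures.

τ ≈ 22.5 μs

A = 14.2 cm² = 1.420×10^-3 m².
L = μ₀N²A/ℓ = (4π×10⁻⁷)(1430)²(1.420×10^-3)/(0.337) = 1.083×10^-2 H.
τ = L/R = (1.083×10^-2)/(481) = 2.251×10^-5 s.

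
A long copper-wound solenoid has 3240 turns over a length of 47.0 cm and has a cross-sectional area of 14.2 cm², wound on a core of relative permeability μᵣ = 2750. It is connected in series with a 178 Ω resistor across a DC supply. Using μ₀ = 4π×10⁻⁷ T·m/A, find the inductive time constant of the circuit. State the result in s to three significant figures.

A = 14.2 cm² = 1.420×10^-3 m².
L = μ₀μᵣN²A/ℓ = (4π×10⁻⁷)(2750)(3240)²(1.420×10^-3)/(0.47) = 109.6 H.
τ = L/R = (109.6)/(178) = 0.6157 s.

τ ≈ 0.616 s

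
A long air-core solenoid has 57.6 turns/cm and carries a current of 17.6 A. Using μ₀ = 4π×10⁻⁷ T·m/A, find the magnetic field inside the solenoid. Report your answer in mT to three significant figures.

B ≈ 127 mT

Inside a long solenoid, B = μ₀nI.
B = (4π×10⁻⁷)(5.760×10^3 m⁻¹)(17.6 A) = 0.1274 T.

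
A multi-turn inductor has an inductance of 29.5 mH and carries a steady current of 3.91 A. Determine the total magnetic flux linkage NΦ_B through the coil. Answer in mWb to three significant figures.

NΦ_B ≈ 115 mWb

From L = NΦ_B/I, the flux linkage is NΦ_B = LI.
NΦ_B = (2.950×10^-2 H)(3.91 A) = 0.1153 Wb.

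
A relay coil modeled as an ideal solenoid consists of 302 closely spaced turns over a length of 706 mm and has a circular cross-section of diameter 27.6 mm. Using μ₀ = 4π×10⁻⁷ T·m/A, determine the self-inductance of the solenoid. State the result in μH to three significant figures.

L ≈ 97.1 μH

A = π(d/2)² = π(1.380×10^-2 m)² = 5.983×10^-4 m².
For a long solenoid, L = μ₀N²A/ℓ.
L = (4π×10⁻⁷)(302)²(5.983×10^-4)/(0.706 m) = 9.712×10^-5 H.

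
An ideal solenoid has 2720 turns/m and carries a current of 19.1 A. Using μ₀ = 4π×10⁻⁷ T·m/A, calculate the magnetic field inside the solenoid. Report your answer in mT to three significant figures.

B ≈ 65.3 mT

Inside a long solenoid, B = μ₀nI.
B = (4π×10⁻⁷)(2.720×10^3 m⁻¹)(19.1 A) = 6.528×10^-2 T.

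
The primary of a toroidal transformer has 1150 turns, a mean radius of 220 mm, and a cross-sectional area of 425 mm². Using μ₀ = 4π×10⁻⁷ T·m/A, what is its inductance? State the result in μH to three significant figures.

For a thin toroid, L = μ₀N²A/(2πR).
L = (4π×10⁻⁷)(1150)²(4.250×10^-4) / (2π×0.22 m) = 5.110×10^-4 H.

L ≈ 511 μH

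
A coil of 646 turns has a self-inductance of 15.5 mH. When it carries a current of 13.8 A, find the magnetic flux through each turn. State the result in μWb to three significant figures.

From L = NΦ_B/I, the flux per turn is Φ_B = LI/N.
Φ_B = (1.550×10^-2 H)(13.8 A)/646 = 3.311×10^-4 Wb.

Φ_B ≈ 331 μWb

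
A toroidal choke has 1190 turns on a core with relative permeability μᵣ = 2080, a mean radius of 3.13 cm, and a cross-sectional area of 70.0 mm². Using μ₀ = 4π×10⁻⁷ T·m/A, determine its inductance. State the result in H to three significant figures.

For a thin toroid, L = μ₀μᵣN²A/(2πR).
L = (4π×10⁻⁷)(2080)(1190)²(7.000×10^-5) / (2π×3.130×10^-2 m) = 1.317 H.

L ≈ 1.32 H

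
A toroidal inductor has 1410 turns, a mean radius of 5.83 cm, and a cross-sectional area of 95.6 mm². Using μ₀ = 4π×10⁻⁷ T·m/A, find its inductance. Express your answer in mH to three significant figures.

L ≈ 0.652 mH

For a thin toroid, L = μ₀N²A/(2πR).
L = (4π×10⁻⁷)(1410)²(9.560×10^-5) / (2π×5.830×10^-2 m) = 6.520×10^-4 H.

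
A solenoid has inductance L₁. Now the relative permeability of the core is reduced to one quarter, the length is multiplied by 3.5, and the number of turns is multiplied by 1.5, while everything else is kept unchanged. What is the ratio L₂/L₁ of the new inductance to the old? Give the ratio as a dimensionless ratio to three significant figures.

For a solenoid, L ∝ μᵣN²A/ℓ.
L₂/L₁ = (0.25) × (3.5)^-1 × (1.5)^2 = 0.161.

L₂/L₁ = 0.161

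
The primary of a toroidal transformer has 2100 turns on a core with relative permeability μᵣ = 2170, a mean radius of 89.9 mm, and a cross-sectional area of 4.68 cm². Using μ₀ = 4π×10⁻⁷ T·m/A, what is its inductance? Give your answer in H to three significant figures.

L ≈ 9.96 H

For a thin toroid, L = μ₀μᵣN²A/(2πR).
L = (4π×10⁻⁷)(2170)(2100)²(4.680×10^-4) / (2π×8.990×10^-2 m) = 9.964 H.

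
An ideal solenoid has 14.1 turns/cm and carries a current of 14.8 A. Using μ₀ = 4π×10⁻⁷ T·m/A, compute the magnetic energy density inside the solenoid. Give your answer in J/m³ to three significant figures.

u ≈ 274 J/m³

B = μ₀nI = (4π×10⁻⁷)(1.410×10^3)(14.8) = 2.622×10^-2 T.
u = B²/(2μ₀) = (2.622×10^-2)²/(2×4π×10⁻⁷) = 273.6 J/m³.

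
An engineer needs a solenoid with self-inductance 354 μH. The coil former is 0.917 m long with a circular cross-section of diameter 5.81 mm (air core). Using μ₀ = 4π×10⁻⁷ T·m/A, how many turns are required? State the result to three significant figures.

N ≈ 3120 turns

A = π(d/2)² = π(2.905×10^-3 m)² = 2.651×10^-5 m².
From L = μ₀N²A/ℓ, N = √(Lℓ / (μ₀A)).
N = √[(3.540×10^-4)(0.917) / ((4π×10⁻⁷)×2.651×10^-5)] = √(9.744×10^6) ≈ 3121.5.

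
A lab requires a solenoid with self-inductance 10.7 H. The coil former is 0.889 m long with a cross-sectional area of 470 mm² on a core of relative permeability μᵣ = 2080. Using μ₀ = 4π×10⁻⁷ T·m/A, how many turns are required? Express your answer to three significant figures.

N ≈ 2780 turns

A = 470 mm² = 4.700×10^-4 m².
From L = μ₀μᵣN²A/ℓ, N = √(Lℓ / (μ₀μᵣA)).
N = √[(10.7)(0.889) / ((4π×10⁻⁷)(2080)×4.700×10^-4)] = √(7.743×10^6) ≈ 2782.6.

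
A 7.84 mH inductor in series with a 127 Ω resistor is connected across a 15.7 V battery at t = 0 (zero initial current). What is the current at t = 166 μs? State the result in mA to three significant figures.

I ≈ 115 mA

τ = L/R = 7.840×10^-3/127 = 6.173×10^-5 s; final current I_∞ = ε/R = 15.7/127 = 0.1236 A.
I(t) = I_∞(1 − e^(−t/τ)) with t/τ = 2.689.
I = (0.1236)(1 − e^(−2.689)) = 0.1152 A.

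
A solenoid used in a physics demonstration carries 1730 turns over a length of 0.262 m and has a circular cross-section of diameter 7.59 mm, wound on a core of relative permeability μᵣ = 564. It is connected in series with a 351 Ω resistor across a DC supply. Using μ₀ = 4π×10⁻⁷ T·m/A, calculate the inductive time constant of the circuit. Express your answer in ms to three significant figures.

A = π(d/2)² = π(3.795×10^-3 m)² = 4.5245×10^-5 m².
L = μ₀μᵣN²A/ℓ = (4π×10⁻⁷)(564)(1730)²(4.5245×10^-5)/(0.262) = 0.3663 H.
τ = L/R = (0.3663)/(351) = 1.044×10^-3 s.

τ ≈ 1.04 ms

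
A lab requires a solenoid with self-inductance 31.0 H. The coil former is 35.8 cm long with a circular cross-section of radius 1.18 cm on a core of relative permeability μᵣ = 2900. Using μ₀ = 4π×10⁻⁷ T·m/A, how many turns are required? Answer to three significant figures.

A = πr² = π(1.180×10^-2 m)² = 4.374×10^-4 m².
From L = μ₀μᵣN²A/ℓ, N = √(Lℓ / (μ₀μᵣA)).
N = √[(31)(0.358) / ((4π×10⁻⁷)(2900)×4.374×10^-4)] = √(6.962×10^6) ≈ 2638.5.

N ≈ 2640 turns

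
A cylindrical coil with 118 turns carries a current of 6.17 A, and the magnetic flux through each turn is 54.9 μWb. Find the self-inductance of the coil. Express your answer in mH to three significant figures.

L ≈ 1.05 mH

Self-inductance is defined by L = NΦ_B/I (flux linkage over current).
L = (118)(5.490×10^-5 Wb)/(6.17 A) = 1.050×10^-3 H.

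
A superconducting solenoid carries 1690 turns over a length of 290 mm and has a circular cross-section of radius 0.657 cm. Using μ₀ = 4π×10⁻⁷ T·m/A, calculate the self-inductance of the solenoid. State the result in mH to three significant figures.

A = πr² = π(6.570×10^-3 m)² = 1.356×10^-4 m².
For a long solenoid, L = μ₀N²A/ℓ.
L = (4π×10⁻⁷)(1690)²(1.356×10^-4)/(0.29 m) = 1.678×10^-3 H.

L ≈ 1.68 mH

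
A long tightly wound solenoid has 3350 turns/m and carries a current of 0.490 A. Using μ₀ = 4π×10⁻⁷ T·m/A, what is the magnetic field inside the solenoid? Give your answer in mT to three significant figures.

B ≈ 2.06 mT

Inside a long solenoid, B = μ₀nI.
B = (4π×10⁻⁷)(3.350×10^3 m⁻¹)(0.490 A) = 2.063×10^-3 T.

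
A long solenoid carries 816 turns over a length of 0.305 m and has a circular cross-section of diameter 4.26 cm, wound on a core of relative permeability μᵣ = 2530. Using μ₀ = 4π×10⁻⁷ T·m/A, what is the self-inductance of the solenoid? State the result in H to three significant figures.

L ≈ 9.89 H

A = π(d/2)² = π(2.130×10^-2 m)² = 1.425×10^-3 m².
For a long solenoid, L = μ₀μᵣN²A/ℓ.
L = (4π×10⁻⁷)(2530)(816)²(1.425×10^-3)/(0.305 m) = 9.893 H.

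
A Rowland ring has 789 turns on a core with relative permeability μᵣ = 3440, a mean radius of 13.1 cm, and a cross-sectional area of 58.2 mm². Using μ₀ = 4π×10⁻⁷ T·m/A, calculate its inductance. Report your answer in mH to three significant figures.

For a thin toroid, L = μ₀μᵣN²A/(2πR).
L = (4π×10⁻⁷)(3440)(789)²(5.820×10^-5) / (2π×0.131 m) = 0.1903 H.

L ≈ 190 mH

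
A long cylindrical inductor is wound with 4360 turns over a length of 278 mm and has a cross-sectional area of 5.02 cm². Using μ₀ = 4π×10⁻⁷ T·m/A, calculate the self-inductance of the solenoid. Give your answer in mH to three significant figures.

L ≈ 43.1 mH

A = 5.02 cm² = 5.020×10^-4 m².
For a long solenoid, L = μ₀N²A/ℓ.
L = (4π×10⁻⁷)(4360)²(5.020×10^-4)/(0.278 m) = 4.314×10^-2 H.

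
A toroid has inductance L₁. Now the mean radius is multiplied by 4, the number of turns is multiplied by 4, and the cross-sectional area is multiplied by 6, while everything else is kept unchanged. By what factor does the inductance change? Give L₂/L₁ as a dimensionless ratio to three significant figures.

L₂/L₁ = 24.0

For a toroid, L ∝ μᵣN²A/R.
L₂/L₁ = (4)^-1 × (4)^2 × (6) = 24.0.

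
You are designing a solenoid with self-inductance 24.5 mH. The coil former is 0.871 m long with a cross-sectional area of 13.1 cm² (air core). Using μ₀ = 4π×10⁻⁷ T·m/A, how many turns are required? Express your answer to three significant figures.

N ≈ 3600 turns

A = 13.1 cm² = 1.310×10^-3 m².
From L = μ₀N²A/ℓ, N = √(Lℓ / (μ₀A)).
N = √[(2.450×10^-2)(0.871) / ((4π×10⁻⁷)×1.310×10^-3)] = √(1.296×10^7) ≈ 3600.4.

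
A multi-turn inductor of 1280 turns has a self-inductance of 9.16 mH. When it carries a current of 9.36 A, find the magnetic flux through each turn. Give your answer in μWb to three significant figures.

From L = NΦ_B/I, the flux per turn is Φ_B = LI/N.
Φ_B = (9.160×10^-3 H)(9.36 A)/1280 = 6.698×10^-5 Wb.

Φ_B ≈ 67.0 μWb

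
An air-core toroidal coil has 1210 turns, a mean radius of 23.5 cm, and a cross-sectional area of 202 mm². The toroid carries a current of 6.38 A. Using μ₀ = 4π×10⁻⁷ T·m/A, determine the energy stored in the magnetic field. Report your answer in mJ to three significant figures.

L = μ₀N²A/(2πR) = (4π×10⁻⁷)(1210)²(2.020×10^-4)/(2π×0.235) = 2.517×10^-4 H.
U = ½LI² = ½(2.517×10^-4)(6.38)² = 5.123×10^-3 J.

U ≈ 5.12 mJ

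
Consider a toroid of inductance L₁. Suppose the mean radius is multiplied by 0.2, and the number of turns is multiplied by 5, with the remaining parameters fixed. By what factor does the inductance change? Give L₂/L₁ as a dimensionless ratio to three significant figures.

For a toroid, L ∝ μᵣN²A/R.
L₂/L₁ = (0.2)^-1 × (5)^2 = 125.

L₂/L₁ = 125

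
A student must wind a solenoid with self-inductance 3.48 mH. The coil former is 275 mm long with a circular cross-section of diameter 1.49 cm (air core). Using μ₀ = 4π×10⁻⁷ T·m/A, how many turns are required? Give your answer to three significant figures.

N ≈ 2090 turns

A = π(d/2)² = π(7.450×10^-3 m)² = 1.744×10^-4 m².
From L = μ₀N²A/ℓ, N = √(Lℓ / (μ₀A)).
N = √[(3.480×10^-3)(0.275) / ((4π×10⁻⁷)×1.744×10^-4)] = √(4.368×10^6) ≈ 2089.9.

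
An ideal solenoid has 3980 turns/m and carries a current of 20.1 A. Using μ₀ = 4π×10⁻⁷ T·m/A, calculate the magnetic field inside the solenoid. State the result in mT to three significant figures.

B ≈ 101 mT

Inside a long solenoid, B = μ₀nI.
B = (4π×10⁻⁷)(3.980×10^3 m⁻¹)(20.1 A) = 0.1005 T.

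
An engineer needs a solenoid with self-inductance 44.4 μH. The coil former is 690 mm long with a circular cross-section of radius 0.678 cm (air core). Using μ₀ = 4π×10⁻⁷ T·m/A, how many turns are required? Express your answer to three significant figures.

N ≈ 411 turns

A = πr² = π(6.780×10^-3 m)² = 1.444×10^-4 m².
From L = μ₀N²A/ℓ, N = √(Lℓ / (μ₀A)).
N = √[(4.440×10^-5)(0.69) / ((4π×10⁻⁷)×1.444×10^-4)] = √(1.688×10^5) ≈ 410.9.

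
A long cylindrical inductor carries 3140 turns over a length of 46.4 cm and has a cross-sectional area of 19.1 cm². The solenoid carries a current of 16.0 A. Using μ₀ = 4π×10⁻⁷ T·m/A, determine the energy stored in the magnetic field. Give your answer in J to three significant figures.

U ≈ 6.53 J

A = 19.1 cm² = 1.910×10^-3 m².
L = μ₀N²A/ℓ = (4π×10⁻⁷)(3140)²(1.910×10^-3)/(0.464) = 5.100×10^-2 H.
U = ½LI² = ½(5.100×10^-2)(16.0)² = 6.528 J.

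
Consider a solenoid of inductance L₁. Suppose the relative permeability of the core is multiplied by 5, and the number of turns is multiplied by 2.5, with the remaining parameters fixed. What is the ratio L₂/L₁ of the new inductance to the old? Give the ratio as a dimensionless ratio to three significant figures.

For a solenoid, L ∝ μᵣN²A/ℓ.
L₂/L₁ = (5) × (2.5)^2 = 31.3.

L₂/L₁ = 31.3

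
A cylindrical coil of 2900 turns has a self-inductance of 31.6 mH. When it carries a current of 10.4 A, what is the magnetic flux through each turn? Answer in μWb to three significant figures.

From L = NΦ_B/I, the flux per turn is Φ_B = LI/N.
Φ_B = (3.160×10^-2 H)(10.4 A)/2900 = 1.133×10^-4 Wb.

Φ_B ≈ 113 μWb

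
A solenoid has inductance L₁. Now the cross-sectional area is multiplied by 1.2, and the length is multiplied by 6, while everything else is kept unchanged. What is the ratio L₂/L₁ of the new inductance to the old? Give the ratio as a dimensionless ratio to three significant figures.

L₂/L₁ = 0.200

For a solenoid, L ∝ μᵣN²A/ℓ.
L₂/L₁ = (1.2) × (6)^-1 = 0.200.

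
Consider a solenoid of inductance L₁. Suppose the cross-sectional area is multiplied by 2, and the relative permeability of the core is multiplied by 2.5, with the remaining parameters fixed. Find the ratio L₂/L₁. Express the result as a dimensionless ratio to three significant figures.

For a solenoid, L ∝ μᵣN²A/ℓ.
L₂/L₁ = (2) × (2.5) = 5.00.

L₂/L₁ = 5.00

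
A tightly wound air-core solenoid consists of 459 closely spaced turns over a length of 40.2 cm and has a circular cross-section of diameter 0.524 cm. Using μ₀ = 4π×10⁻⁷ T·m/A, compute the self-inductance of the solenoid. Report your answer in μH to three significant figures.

A = π(d/2)² = π(2.620×10^-3 m)² = 2.157×10^-5 m².
For a long solenoid, L = μ₀N²A/ℓ.
L = (4π×10⁻⁷)(459)²(2.157×10^-5)/(0.402 m) = 1.420×10^-5 H.

L ≈ 14.2 μH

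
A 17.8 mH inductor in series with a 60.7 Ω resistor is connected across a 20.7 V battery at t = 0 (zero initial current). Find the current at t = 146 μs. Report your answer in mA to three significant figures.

I ≈ 134 mA

τ = L/R = 1.780×10^-2/60.7 = 2.932×10^-4 s; final current I_∞ = ε/R = 20.7/60.7 = 0.341 A.
I(t) = I_∞(1 − e^(−t/τ)) with t/τ = 0.498.
I = (0.341)(1 − e^(−0.498)) = 0.1337 A.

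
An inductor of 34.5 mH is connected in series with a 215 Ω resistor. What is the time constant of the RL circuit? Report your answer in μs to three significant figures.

τ = L/R = (3.450×10^-2 H)/(215 Ω) = 1.6047×10^-4 s.

τ ≈ 160 μs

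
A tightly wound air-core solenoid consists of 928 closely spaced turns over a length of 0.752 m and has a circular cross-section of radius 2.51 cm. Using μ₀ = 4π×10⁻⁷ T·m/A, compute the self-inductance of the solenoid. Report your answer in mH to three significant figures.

L ≈ 2.85 mH

A = πr² = π(2.510×10^-2 m)² = 1.979×10^-3 m².
For a long solenoid, L = μ₀N²A/ℓ.
L = (4π×10⁻⁷)(928)²(1.979×10^-3)/(0.752 m) = 2.848×10^-3 H.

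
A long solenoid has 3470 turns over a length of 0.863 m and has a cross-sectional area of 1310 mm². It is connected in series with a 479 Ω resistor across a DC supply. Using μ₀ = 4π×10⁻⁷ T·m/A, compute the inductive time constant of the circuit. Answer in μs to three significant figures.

A = 1310 mm² = 1.310×10^-3 m².
L = μ₀N²A/ℓ = (4π×10⁻⁷)(3470)²(1.310×10^-3)/(0.863) = 2.297×10^-2 H.
τ = L/R = (2.297×10^-2)/(479) = 4.795×10^-5 s.

τ ≈ 48.0 μs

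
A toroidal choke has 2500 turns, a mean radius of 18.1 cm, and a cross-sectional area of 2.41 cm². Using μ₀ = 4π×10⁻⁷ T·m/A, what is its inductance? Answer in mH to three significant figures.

L ≈ 1.66 mH

For a thin toroid, L = μ₀N²A/(2πR).
L = (4π×10⁻⁷)(2500)²(2.410×10^-4) / (2π×0.181 m) = 1.664×10^-3 H.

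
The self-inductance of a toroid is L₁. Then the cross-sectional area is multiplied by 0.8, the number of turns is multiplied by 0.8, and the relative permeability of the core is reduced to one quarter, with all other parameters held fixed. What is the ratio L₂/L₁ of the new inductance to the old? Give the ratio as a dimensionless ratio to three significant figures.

L₂/L₁ = 0.128

For a toroid, L ∝ μᵣN²A/R.
L₂/L₁ = (0.8) × (0.8)^2 × (0.25) = 0.128.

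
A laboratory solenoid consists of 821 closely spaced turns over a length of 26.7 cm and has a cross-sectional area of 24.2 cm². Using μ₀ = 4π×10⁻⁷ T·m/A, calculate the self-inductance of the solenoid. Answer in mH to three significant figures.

L ≈ 7.68 mH

A = 24.2 cm² = 2.420×10^-3 m².
For a long solenoid, L = μ₀N²A/ℓ.
L = (4π×10⁻⁷)(821)²(2.420×10^-3)/(0.267 m) = 7.677×10^-3 H.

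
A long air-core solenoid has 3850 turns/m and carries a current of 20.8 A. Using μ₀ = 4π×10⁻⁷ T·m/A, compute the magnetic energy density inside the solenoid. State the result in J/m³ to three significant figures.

B = μ₀nI = (4π×10⁻⁷)(3.850×10^3)(20.8) = 0.1006 T.
u = B²/(2μ₀) = (0.1006)²/(2×4π×10⁻⁷) = 4.029×10^3 J/m³.

u ≈ 4030 J/m³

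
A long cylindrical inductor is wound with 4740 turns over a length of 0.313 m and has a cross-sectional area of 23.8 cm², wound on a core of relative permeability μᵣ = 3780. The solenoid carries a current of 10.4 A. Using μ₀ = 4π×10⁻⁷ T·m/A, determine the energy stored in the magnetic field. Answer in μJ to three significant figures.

A = 23.8 cm² = 2.380×10^-3 m².
L = μ₀μᵣN²A/ℓ = (4π×10⁻⁷)(3780)(4740)²(2.380×10^-3)/(0.313) = 811.5 H.
U = ½LI² = ½(811.5)(10.4)² = 4.389×10^4 J.

U ≈ 43900000000 μJ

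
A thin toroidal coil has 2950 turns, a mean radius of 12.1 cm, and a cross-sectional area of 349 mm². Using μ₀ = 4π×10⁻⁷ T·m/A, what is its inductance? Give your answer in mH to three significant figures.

L ≈ 5.02 mH

For a thin toroid, L = μ₀N²A/(2πR).
L = (4π×10⁻⁷)(2950)²(3.490×10^-4) / (2π×0.121 m) = 5.020×10^-3 H.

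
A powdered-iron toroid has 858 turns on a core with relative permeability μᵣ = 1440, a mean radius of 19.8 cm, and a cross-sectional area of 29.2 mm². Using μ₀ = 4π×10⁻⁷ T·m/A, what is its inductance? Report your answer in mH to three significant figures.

For a thin toroid, L = μ₀μᵣN²A/(2πR).
L = (4π×10⁻⁷)(1440)(858)²(2.920×10^-5) / (2π×0.198 m) = 3.127×10^-2 H.

L ≈ 31.3 mH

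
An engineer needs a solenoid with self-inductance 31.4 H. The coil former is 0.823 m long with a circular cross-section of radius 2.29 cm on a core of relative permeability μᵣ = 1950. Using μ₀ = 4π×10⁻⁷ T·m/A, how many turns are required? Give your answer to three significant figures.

A = πr² = π(2.290×10^-2 m)² = 1.647×10^-3 m².
From L = μ₀μᵣN²A/ℓ, N = √(Lℓ / (μ₀μᵣA)).
N = √[(31.4)(0.823) / ((4π×10⁻⁷)(1950)×1.647×10^-3)] = √(6.401×10^6) ≈ 2530.1.

N ≈ 2530 turns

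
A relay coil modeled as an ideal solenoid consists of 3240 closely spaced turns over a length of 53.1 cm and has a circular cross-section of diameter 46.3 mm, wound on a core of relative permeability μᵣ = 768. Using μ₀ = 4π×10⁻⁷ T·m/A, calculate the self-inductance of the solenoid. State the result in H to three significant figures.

A = π(d/2)² = π(2.315×10^-2 m)² = 1.684×10^-3 m².
For a long solenoid, L = μ₀μᵣN²A/ℓ.
L = (4π×10⁻⁷)(768)(3240)²(1.684×10^-3)/(0.531 m) = 32.12 H.

L ≈ 32.1 H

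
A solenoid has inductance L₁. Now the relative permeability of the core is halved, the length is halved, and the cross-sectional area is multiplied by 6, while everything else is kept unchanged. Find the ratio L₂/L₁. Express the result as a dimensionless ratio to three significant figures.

For a solenoid, L ∝ μᵣN²A/ℓ.
L₂/L₁ = (0.5) × (0.5)^-1 × (6) = 6.00.

L₂/L₁ = 6.00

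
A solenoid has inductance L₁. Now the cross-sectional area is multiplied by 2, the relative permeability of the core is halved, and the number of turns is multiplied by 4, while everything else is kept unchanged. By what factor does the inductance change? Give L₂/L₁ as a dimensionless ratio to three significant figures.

For a solenoid, L ∝ μᵣN²A/ℓ.
L₂/L₁ = (2) × (0.5) × (4)^2 = 16.0.

L₂/L₁ = 16.0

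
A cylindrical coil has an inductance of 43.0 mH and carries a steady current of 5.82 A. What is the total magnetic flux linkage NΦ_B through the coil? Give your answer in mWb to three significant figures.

NΦ_B ≈ 250 mWb

From L = NΦ_B/I, the flux linkage is NΦ_B = LI.
NΦ_B = (4.300×10^-2 H)(5.82 A) = 0.2503 Wb.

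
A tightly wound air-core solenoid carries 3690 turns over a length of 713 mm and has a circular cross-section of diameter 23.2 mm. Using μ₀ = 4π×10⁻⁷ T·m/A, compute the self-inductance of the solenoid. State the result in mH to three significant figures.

L ≈ 10.1 mH

A = π(d/2)² = π(1.160×10^-2 m)² = 4.227×10^-4 m².
For a long solenoid, L = μ₀N²A/ℓ.
L = (4π×10⁻⁷)(3690)²(4.227×10^-4)/(0.713 m) = 1.014×10^-2 H.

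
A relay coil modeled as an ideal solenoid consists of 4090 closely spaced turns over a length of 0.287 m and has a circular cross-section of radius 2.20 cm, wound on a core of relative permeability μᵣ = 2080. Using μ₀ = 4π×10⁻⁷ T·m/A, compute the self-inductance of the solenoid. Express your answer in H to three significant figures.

L ≈ 232 H

A = πr² = π(2.200×10^-2 m)² = 1.521×10^-3 m².
For a long solenoid, L = μ₀μᵣN²A/ℓ.
L = (4π×10⁻⁷)(2080)(4090)²(1.521×10^-3)/(0.287 m) = 231.7 H.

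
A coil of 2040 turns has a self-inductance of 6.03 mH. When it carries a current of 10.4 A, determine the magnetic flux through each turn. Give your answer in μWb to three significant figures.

From L = NΦ_B/I, the flux per turn is Φ_B = LI/N.
Φ_B = (6.030×10^-3 H)(10.4 A)/2040 = 3.074×10^-5 Wb.

Φ_B ≈ 30.7 μWb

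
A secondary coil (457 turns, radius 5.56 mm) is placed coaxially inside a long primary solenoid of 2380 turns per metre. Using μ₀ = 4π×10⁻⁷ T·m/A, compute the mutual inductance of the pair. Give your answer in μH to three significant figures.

M ≈ 133 μH

The outer solenoid produces a uniform field B₁ = μ₀n₁I₁ across the inner coil,
so the flux linkage is N₂Φ = N₂B₁A₂ = μ₀n₁N₂A₂·I₁, giving M = μ₀n₁N₂A₂.
A₂ = πr² = π(5.560×10^-3 m)² = 9.712×10^-5 m².
M = (4π×10⁻⁷)(2380)(457)(9.712×10^-5) = 1.327×10^-4 H.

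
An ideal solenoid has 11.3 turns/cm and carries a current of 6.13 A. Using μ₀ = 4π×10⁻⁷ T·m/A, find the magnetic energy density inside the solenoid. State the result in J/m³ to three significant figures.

B = μ₀nI = (4π×10⁻⁷)(1.130×10^3)(6.13) = 8.7046×10^-3 T.
u = B²/(2μ₀) = (8.7046×10^-3)²/(2×4π×10⁻⁷) = 30.148 J/m³.

u ≈ 30.1 J/m³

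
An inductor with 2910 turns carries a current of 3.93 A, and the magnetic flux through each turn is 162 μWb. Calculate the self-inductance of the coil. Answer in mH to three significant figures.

Self-inductance is defined by L = NΦ_B/I (flux linkage over current).
L = (2910)(1.620×10^-4 Wb)/(3.93 A) = 0.12 H.

L ≈ 120 mH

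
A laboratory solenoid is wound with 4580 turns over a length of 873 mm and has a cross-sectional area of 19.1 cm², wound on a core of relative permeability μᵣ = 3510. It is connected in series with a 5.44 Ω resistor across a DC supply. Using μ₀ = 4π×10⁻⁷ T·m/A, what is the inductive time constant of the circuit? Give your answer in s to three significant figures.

τ ≈ 37.2 s

A = 19.1 cm² = 1.910×10^-3 m².
L = μ₀μᵣN²A/ℓ = (4π×10⁻⁷)(3510)(4580)²(1.910×10^-3)/(0.873) = 202.4 H.
τ = L/R = (202.4)/(5.44) = 37.21 s.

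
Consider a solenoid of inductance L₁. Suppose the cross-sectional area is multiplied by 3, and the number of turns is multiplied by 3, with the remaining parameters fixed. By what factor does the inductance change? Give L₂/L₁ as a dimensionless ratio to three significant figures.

L₂/L₁ = 27.0

For a solenoid, L ∝ μᵣN²A/ℓ.
L₂/L₁ = (3) × (3)^2 = 27.0.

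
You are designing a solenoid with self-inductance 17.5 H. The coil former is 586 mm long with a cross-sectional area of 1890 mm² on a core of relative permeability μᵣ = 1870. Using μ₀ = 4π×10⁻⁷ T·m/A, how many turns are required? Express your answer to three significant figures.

N ≈ 1520 turns

A = 1890 mm² = 1.890×10^-3 m².
From L = μ₀μᵣN²A/ℓ, N = √(Lℓ / (μ₀μᵣA)).
N = √[(17.5)(0.586) / ((4π×10⁻⁷)(1870)×1.890×10^-3)] = √(2.309×10^6) ≈ 1519.5.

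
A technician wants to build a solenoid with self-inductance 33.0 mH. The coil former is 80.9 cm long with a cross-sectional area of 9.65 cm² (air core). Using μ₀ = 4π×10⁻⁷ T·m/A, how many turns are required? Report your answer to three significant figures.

A = 9.65 cm² = 9.650×10^-4 m².
From L = μ₀N²A/ℓ, N = √(Lℓ / (μ₀A)).
N = √[(3.300×10^-2)(0.809) / ((4π×10⁻⁷)×9.650×10^-4)] = √(2.202×10^7) ≈ 4692.1.

N ≈ 4690 turns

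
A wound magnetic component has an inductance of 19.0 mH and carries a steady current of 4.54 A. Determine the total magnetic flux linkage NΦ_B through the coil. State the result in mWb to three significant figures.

From L = NΦ_B/I, the flux linkage is NΦ_B = LI.
NΦ_B = (1.900×10^-2 H)(4.54 A) = 8.626×10^-2 Wb.

NΦ_B ≈ 86.3 mWb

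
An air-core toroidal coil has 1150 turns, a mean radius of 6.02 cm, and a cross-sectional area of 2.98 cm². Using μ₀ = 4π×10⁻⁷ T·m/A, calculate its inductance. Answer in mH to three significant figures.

For a thin toroid, L = μ₀N²A/(2πR).
L = (4π×10⁻⁷)(1150)²(2.980×10^-4) / (2π×6.020×10^-2 m) = 1.309×10^-3 H.

L ≈ 1.31 mH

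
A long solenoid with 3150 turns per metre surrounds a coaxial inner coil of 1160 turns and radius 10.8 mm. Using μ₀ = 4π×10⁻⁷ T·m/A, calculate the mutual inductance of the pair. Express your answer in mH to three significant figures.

The outer solenoid produces a uniform field B₁ = μ₀n₁I₁ across the inner coil,
so the flux linkage is N₂Φ = N₂B₁A₂ = μ₀n₁N₂A₂·I₁, giving M = μ₀n₁N₂A₂.
A₂ = πr² = π(1.080×10^-2 m)² = 3.664×10^-4 m².
M = (4π×10⁻⁷)(3150)(1160)(3.664×10^-4) = 1.683×10^-3 H.

M ≈ 1.68 mH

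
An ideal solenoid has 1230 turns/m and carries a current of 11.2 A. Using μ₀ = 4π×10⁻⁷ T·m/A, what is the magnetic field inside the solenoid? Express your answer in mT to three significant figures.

B ≈ 17.3 mT

Inside a long solenoid, B = μ₀nI.
B = (4π×10⁻⁷)(1.230×10^3 m⁻¹)(11.2 A) = 1.731×10^-2 T.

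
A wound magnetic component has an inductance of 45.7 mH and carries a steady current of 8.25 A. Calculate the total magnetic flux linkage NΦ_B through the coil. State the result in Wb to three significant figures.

NΦ_B ≈ 0.377 Wb

From L = NΦ_B/I, the flux linkage is NΦ_B = LI.
NΦ_B = (4.570×10^-2 H)(8.25 A) = 0.377 Wb.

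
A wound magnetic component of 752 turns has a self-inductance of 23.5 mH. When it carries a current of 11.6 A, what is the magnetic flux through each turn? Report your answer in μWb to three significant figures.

Φ_B ≈ 363 μWb

From L = NΦ_B/I, the flux per turn is Φ_B = LI/N.
Φ_B = (2.350×10^-2 H)(11.6 A)/752 = 3.625×10^-4 Wb.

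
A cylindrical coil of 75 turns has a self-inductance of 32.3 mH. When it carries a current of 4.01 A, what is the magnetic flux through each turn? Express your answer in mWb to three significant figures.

From L = NΦ_B/I, the flux per turn is Φ_B = LI/N.
Φ_B = (3.230×10^-2 H)(4.01 A)/75 = 1.727×10^-3 Wb.

Φ_B ≈ 1.73 mWb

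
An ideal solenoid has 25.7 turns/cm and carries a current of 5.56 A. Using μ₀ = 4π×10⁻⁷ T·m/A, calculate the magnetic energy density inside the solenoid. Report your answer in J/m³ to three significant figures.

B = μ₀nI = (4π×10⁻⁷)(2.570×10^3)(5.56) = 1.796×10^-2 T.
u = B²/(2μ₀) = (1.796×10^-2)²/(2×4π×10⁻⁷) = 128.3 J/m³.

u ≈ 128 J/m³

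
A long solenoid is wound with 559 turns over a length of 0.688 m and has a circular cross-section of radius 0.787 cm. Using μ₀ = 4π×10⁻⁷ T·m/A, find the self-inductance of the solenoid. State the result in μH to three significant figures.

A = πr² = π(7.870×10^-3 m)² = 1.946×10^-4 m².
For a long solenoid, L = μ₀N²A/ℓ.
L = (4π×10⁻⁷)(559)²(1.946×10^-4)/(0.688 m) = 1.111×10^-4 H.

L ≈ 111 μH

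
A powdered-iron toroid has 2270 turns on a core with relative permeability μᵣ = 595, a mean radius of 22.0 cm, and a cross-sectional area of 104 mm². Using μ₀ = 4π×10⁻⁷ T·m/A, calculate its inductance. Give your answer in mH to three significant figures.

L ≈ 290 mH

For a thin toroid, L = μ₀μᵣN²A/(2πR).
L = (4π×10⁻⁷)(595)(2270)²(1.040×10^-4) / (2π×0.22 m) = 0.2899 H.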